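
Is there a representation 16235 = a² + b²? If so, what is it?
Not possible

Factorization: 16235 = 5 × 17 × 191
By Fermat: n is sum of two squares iff every prime p ≡ 3 (mod 4) appears to even power.
Prime(s) ≡ 3 (mod 4) with odd exponent: [(191, 1)]
Therefore 16235 cannot be expressed as a² + b².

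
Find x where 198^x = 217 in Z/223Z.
64

Baby-step giant-step with step n = ⌈√223⌉ = 15.
Baby steps 198^j mod 223 (j:value) for j=0..14: 0:1, 1:198, 2:179, 3:208, 4:152, 5:214, 6:2, 7:173, 8:135, 9:193, 10:81, 11:205, 12:4, 13:123, 14:47.
Giant-step multiplier: 198^(-15) ≡ 198^(222-15) = 198^207 ≡ 26 (mod 223).
Giant steps γ_i = 217·26^i mod 223: γ_0=217, γ_1=67, γ_2=181, γ_3=23, γ_4=152 (in table at j=4).
x = i·n + j = 4·15 + 4 = 64.
Check: 198^64 ≡ 217 (mod 223).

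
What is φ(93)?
60

93 = 3 × 31
φ(n) = n × ∏(1 - 1/p) for each prime p dividing n
φ(93) = 93 × (1 - 1/3) × (1 - 1/31) = 60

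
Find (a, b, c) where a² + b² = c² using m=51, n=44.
(665, 4488, 4537)

Euclid's formula: a = m² - n², b = 2mn, c = m² + n²
m = 51, n = 44
a = 51² - 44² = 2601 - 1936 = 665
b = 2 × 51 × 44 = 4488
c = 51² + 44² = 2601 + 1936 = 4537
Verification: 665² + 4488² = 442225 + 20142144 = 20584369 = 4537² ✓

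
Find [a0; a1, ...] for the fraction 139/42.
[3; 3, 4, 3]

Euclidean algorithm steps:
139 = 3 × 42 + 13
42 = 3 × 13 + 3
13 = 4 × 3 + 1
3 = 3 × 1 + 0
Continued fraction: [3; 3, 4, 3]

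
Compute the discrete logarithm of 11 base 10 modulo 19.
6

Baby-step giant-step with step n = ⌈√19⌉ = 5.
Baby steps 10^j mod 19 (j:value) for j=0..4: 0:1, 1:10, 2:5, 3:12, 4:6.
Giant-step multiplier: 10^(-5) ≡ 10^(18-5) = 10^13 ≡ 13 (mod 19).
Giant steps γ_i = 11·13^i mod 19: γ_0=11, γ_1=10 (in table at j=1).
x = i·n + j = 1·5 + 1 = 6.
Check: 10^6 ≡ 11 (mod 19).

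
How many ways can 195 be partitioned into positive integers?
2580840212973

p(n) counts ways to write n as a sum of positive integers (order ignored).
Euler's pentagonal recurrence: p(k) = p(k-1) + p(k-2) - p(k-5) - p(k-7) + p(k-12) + p(k-15) - ... (offsets j(3j∓1)/2, signs ++--, p(0)=1, p(<0)=0).
DP table for k = 0..194: p(0)=1, p(1)=1, p(2)=2, p(3)=3, p(4)=5, p(5)=7, p(6)=11, p(7)=15, p(8)=22, p(9)=30, p(10)=42, p(11)=56, p(12)=77, p(13)=101, p(14)=135, p(15)=176, p(16)=231, p(17)=297, p(18)=385, p(19)=490, p(20)=627, p(21)=792, p(22)=1002, p(23)=1255, p(24)=1575, p(25)=1958, p(26)=2436, p(27)=3010, p(28)=3718, p(29)=4565, p(30)=5604, p(31)=6842, p(32)=8349, p(33)=10143, p(34)=12310, p(35)=14883, p(36)=17977, p(37)=21637, p(38)=26015, p(39)=31185, p(40)=37338, p(41)=44583, p(42)=53174, p(43)=63261, p(44)=75175, p(45)=89134, p(46)=105558, p(47)=124754, p(48)=147273, p(49)=173525, p(50)=204226, p(51)=239943, p(52)=281589, p(53)=329931, p(54)=386155, p(55)=451276, p(56)=526823, p(57)=614154, p(58)=715220, p(59)=831820, p(60)=966467, p(61)=1121505, p(62)=1300156, p(63)=1505499, p(64)=1741630, p(65)=2012558, p(66)=2323520, p(67)=2679689, p(68)=3087735, p(69)=3554345, p(70)=4087968, p(71)=4697205, p(72)=5392783, p(73)=6185689, p(74)=7089500, p(75)=8118264, p(76)=9289091, p(77)=10619863, p(78)=12132164, p(79)=13848650, p(80)=15796476, p(81)=18004327, p(82)=20506255, p(83)=23338469, p(84)=26543660, p(85)=30167357, p(86)=34262962, p(87)=38887673, p(88)=44108109, p(89)=49995925, p(90)=56634173, p(91)=64112359, p(92)=72533807, p(93)=82010177, p(94)=92669720, p(95)=104651419, p(96)=118114304, p(97)=133230930, p(98)=150198136, p(99)=169229875, p(100)=190569292, p(101)=214481126, p(102)=241265379, p(103)=271248950, p(104)=304801365, p(105)=342325709, p(106)=384276336, p(107)=431149389, p(108)=483502844, p(109)=541946240, p(110)=607163746, p(111)=679903203, p(112)=761002156, p(113)=851376628, p(114)=952050665, p(115)=1064144451, p(116)=1188908248, p(117)=1327710076, p(118)=1482074143, p(119)=1653668665, p(120)=1844349560, p(121)=2056148051, p(122)=2291320912, p(123)=2552338241, p(124)=2841940500, p(125)=3163127352, p(126)=3519222692, p(127)=3913864295, p(128)=4351078600, p(129)=4835271870, p(130)=5371315400, p(131)=5964539504, p(132)=6620830889, p(133)=7346629512, p(134)=8149040695, p(135)=9035836076, p(136)=10015581680, p(137)=11097645016, p(138)=12292341831, p(139)=13610949895, p(140)=15065878135, p(141)=16670689208, p(142)=18440293320, p(143)=20390982757, p(144)=22540654445, p(145)=24908858009, p(146)=27517052599, p(147)=30388671978, p(148)=33549419497, p(149)=37027355200, p(150)=40853235313, p(151)=45060624582, p(152)=49686288421, p(153)=54770336324, p(154)=60356673280, p(155)=66493182097, p(156)=73232243759, p(157)=80630964769, p(158)=88751778802, p(159)=97662728555, p(160)=107438159466, p(161)=118159068427, p(162)=129913904637, p(163)=142798995930, p(164)=156919475295, p(165)=172389800255, p(166)=189334822579, p(167)=207890420102, p(168)=228204732751, p(169)=250438925115, p(170)=274768617130, p(171)=301384802048, p(172)=330495499613, p(173)=362326859895, p(174)=397125074750, p(175)=435157697830, p(176)=476715857290, p(177)=522115831195, p(178)=571701605655, p(179)=625846753120, p(180)=684957390936, p(181)=749474411781, p(182)=819876908323, p(183)=896684817527, p(184)=980462880430, p(185)=1071823774337, p(186)=1171432692373, p(187)=1280011042268, p(188)=1398341745571, p(189)=1527273599625, p(190)=1667727404093, p(191)=1820701100652, p(192)=1987276856363, p(193)=2168627105469, p(194)=2366022741845.
Final step: p(195) = p(194) + p(193) - p(190) - p(188) + p(183) + p(180) - p(173) - p(169) + p(160) + p(155) - p(144) - p(138) + p(125) + p(118) - p(103) - p(95) + p(78) + p(69) - p(50) - p(40) + p(19) + p(8)
= 2366022741845 + 2168627105469 - 1667727404093 - 1398341745571 + 896684817527 + 684957390936 - 362326859895 - 250438925115 + 107438159466 + 66493182097 - 22540654445 - 12292341831 + 3163127352 + 1482074143 - 271248950 - 104651419 + 12132164 + 3554345 - 204226 - 37338 + 490 + 22
= 2580840212973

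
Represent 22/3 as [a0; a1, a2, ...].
[7; 3]

Euclidean algorithm steps:
22 = 7 × 3 + 1
3 = 3 × 1 + 0
Continued fraction: [7; 3]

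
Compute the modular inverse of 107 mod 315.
53

gcd(107, 315) = 1, so the inverse exists.
Extended Euclidean algorithm on (315, 107):
315 = 2 × 107 + 101  ⟹  101 = (1)·315 + (-2)·107
107 = 1 × 101 + 6  ⟹  6 = (-1)·315 + (3)·107
101 = 16 × 6 + 5  ⟹  5 = (17)·315 + (-50)·107
6 = 1 × 5 + 1  ⟹  1 = (-18)·315 + (53)·107
So (53)·107 ≡ 1 (mod 315), i.e. 107^(-1) ≡ 53 (mod 315).
Check: 107 × 53 = 5671 ≡ 1 (mod 315)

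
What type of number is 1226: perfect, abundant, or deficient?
deficient

Proper divisors of 1226: sum = 1 + 2 + 613 = 616
Since 616 < 1226, 1226 is deficient.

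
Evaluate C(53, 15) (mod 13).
0

Using Lucas' theorem:
Write n=53 and k=15 in base 13:
n in base 13: [4, 1]
k in base 13: [1, 2]
C(53,15) mod 13 = ∏ C(n_i, k_i) mod 13
Digit binomials (mod 13): C(4,1) = 4; C(1,2) = 0 (k_i > n_i)
Product: 4 × 0 = 0 ≡ 0 (mod 13)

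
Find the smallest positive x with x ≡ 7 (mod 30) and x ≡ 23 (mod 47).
1057

Using Chinese Remainder Theorem:
M = 30 × 47 = 1410
M1 = 47, M2 = 30
y1 = 47^(-1) mod 30 = 23
y2 = 30^(-1) mod 47 = 11
x = (7×47×23 + 23×30×11) mod 1410 = 1057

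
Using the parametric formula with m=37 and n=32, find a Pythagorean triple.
(345, 2368, 2393)

Euclid's formula: a = m² - n², b = 2mn, c = m² + n²
m = 37, n = 32
a = 37² - 32² = 1369 - 1024 = 345
b = 2 × 37 × 32 = 2368
c = 37² + 32² = 1369 + 1024 = 2393
Verification: 345² + 2368² = 119025 + 5607424 = 5726449 = 2393² ✓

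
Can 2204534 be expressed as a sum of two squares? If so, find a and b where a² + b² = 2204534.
Not possible

Factorization: 2204534 = 2 × 31^3 × 37
By Fermat: n is sum of two squares iff every prime p ≡ 3 (mod 4) appears to even power.
Prime(s) ≡ 3 (mod 4) with odd exponent: [(31, 3)]
Therefore 2204534 cannot be expressed as a² + b².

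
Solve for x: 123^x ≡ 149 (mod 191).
36

Baby-step giant-step with step n = ⌈√191⌉ = 14.
Baby steps 123^j mod 191 (j:value) for j=0..13: 0:1, 1:123, 2:40, 3:145, 4:72, 5:70, 6:15, 7:126, 8:27, 9:74, 10:125, 11:95, 12:34, 13:171.
Giant-step multiplier: 123^(-14) ≡ 123^(190-14) = 123^176 ≡ 108 (mod 191).
Giant steps γ_i = 149·108^i mod 191: γ_0=149, γ_1=48, γ_2=27 (in table at j=8).
x = i·n + j = 2·14 + 8 = 36.
Check: 123^36 ≡ 149 (mod 191).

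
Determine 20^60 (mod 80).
0

Repeated squaring. Binary of 60 = 111100.
20^1 ≡ 20 (mod 80); 20^2 ≡ 0 (mod 80); 20^4 ≡ 0 (mod 80); 20^8 ≡ 0 (mod 80); 20^16 ≡ 0 (mod 80); 20^32 ≡ 0 (mod 80)
20^60 = 20^4 × 20^8 × 20^16 × 20^32 ≡ 0 (mod 80)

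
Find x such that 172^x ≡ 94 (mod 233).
155

Baby-step giant-step with step n = ⌈√233⌉ = 16.
Baby steps 172^j mod 233 (j:value) for j=0..15: 0:1, 1:172, 2:226, 3:194, 4:49, 5:40, 6:123, 7:186, 8:71, 9:96, 10:202, 11:27, 12:217, 13:44, 14:112, 15:158.
Giant-step multiplier: 172^(-16) ≡ 172^(232-16) = 172^216 ≡ 74 (mod 233).
Giant steps γ_i = 94·74^i mod 233: γ_0=94, γ_1=199, γ_2=47, γ_3=216, γ_4=140, γ_5=108, γ_6=70, γ_7=54, γ_8=35, γ_9=27 (in table at j=11).
x = i·n + j = 9·16 + 11 = 155.
Check: 172^155 ≡ 94 (mod 233).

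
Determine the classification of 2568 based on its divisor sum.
abundant

Proper divisors of 2568: sum = 1 + 2 + 3 + 4 + 6 + 8 + 12 + 24 + 107 + 214 + 321 + 428 + 642 + 856 + 1284 = 3912
Since 3912 > 2568, 2568 is abundant.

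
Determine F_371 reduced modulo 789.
236

Matrix identity: Q^n = [[F_(n+1), F_n], [F_n, F_(n-1)]] with Q = [[1,1],[1,0]].
n = 371 = 101110011₂. Square-and-multiply, entries mod 789:
Q^1 = [[1,1],[1,0]]
Q^2 = (Q^1)² = [[2,1],[1,1]]
Q^5 = (Q^2)²·Q = [[8,5],[5,3]]
Q^11 = (Q^5)²·Q = [[144,89],[89,55]]
Q^23 = (Q^11)²·Q = [[606,253],[253,353]]
Q^46 = (Q^23)² = [[451,404],[404,47]]
Q^92 = (Q^46)² = [[521,786],[786,524]]
Q^185 = (Q^92)²·Q = [[55,34],[34,21]]
Q^371 = (Q^185)²·Q = [[453,236],[236,217]]
F_371 mod 789 = Q^371[0][1] = 236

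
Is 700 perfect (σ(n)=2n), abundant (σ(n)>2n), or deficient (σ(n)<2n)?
abundant

Proper divisors of 700: sum = 1 + 2 + 4 + 5 + 7 + 10 + 14 + 20 + ... + 100 + 140 + 175 + 350 (17 divisors) = 1036
Since 1036 > 700, 700 is abundant.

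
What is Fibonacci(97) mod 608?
545

Matrix identity: Q^n = [[F_(n+1), F_n], [F_n, F_(n-1)]] with Q = [[1,1],[1,0]].
n = 97 = 1100001₂. Square-and-multiply, entries mod 608:
Q^1 = [[1,1],[1,0]]
Q^3 = (Q^1)²·Q = [[3,2],[2,1]]
Q^6 = (Q^3)² = [[13,8],[8,5]]
Q^12 = (Q^6)² = [[233,144],[144,89]]
Q^24 = (Q^12)² = [[241,160],[160,81]]
Q^48 = (Q^24)² = [[385,448],[448,545]]
Q^97 = (Q^48)²·Q = [[97,545],[545,160]]
F_97 mod 608 = Q^97[0][1] = 545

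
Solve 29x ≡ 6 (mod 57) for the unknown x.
x ≡ 12 (mod 57)

gcd(29, 57) = 1, which divides 6, so solutions exist.
Find 29^(-1) mod 57 by the extended Euclidean algorithm:
57 = 1 × 29 + 28  ⟹  28 = (1)·57 + (-1)·29
29 = 1 × 28 + 1  ⟹  1 = (-1)·57 + (2)·29
So (2)·29 ≡ 1 (mod 57), i.e. 29^(-1) ≡ 2 (mod 57).
x ≡ 2 × 6 = 12 ≡ 12 (mod 57).
Check: 29 × 12 = 348 ≡ 6 (mod 57).
Unique solution: x ≡ 12 (mod 57)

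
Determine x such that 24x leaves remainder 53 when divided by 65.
x ≡ 32 (mod 65)

gcd(24, 65) = 1, which divides 53, so solutions exist.
Find 24^(-1) mod 65 by the extended Euclidean algorithm:
65 = 2 × 24 + 17  ⟹  17 = (1)·65 + (-2)·24
24 = 1 × 17 + 7  ⟹  7 = (-1)·65 + (3)·24
17 = 2 × 7 + 3  ⟹  3 = (3)·65 + (-8)·24
7 = 2 × 3 + 1  ⟹  1 = (-7)·65 + (19)·24
So (19)·24 ≡ 1 (mod 65), i.e. 24^(-1) ≡ 19 (mod 65).
x ≡ 19 × 53 = 1007 ≡ 32 (mod 65).
Check: 24 × 32 = 768 ≡ 53 (mod 65).
Unique solution: x ≡ 32 (mod 65)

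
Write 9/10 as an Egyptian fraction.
1/2 + 1/3 + 1/15

Greedy algorithm:
9/10: ceiling(10/9) = 2, use 1/2
2/5: ceiling(5/2) = 3, use 1/3
1/15: ceiling(15/1) = 15, use 1/15
Result: 9/10 = 1/2 + 1/3 + 1/15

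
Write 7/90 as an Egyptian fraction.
1/13 + 1/1170

Greedy algorithm:
7/90: ceiling(90/7) = 13, use 1/13
1/1170: ceiling(1170/1) = 1170, use 1/1170
Result: 7/90 = 1/13 + 1/1170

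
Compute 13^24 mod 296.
137

Repeated squaring. Binary of 24 = 11000.
13^1 ≡ 13 (mod 296); 13^2 ≡ 169 (mod 296); 13^4 ≡ 145 (mod 296); 13^8 ≡ 9 (mod 296); 13^16 ≡ 81 (mod 296)
13^24 = 13^8 × 13^16 ≡ 137 (mod 296)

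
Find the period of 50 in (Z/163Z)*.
162

163 is prime, so ord(50) divides φ(163) = 162.
Divisors of 162: 1, 2, 3, 6, 9, 18, 27, 54, 81, 162.
Repeated squaring: 50^1 ≡ 50, 50^2 ≡ 55, 50^4 ≡ 91, 50^8 ≡ 131, 50^16 ≡ 46, 50^32 ≡ 160, 50^64 ≡ 9, 50^128 ≡ 81 (mod 163).
Test 50^d mod 163 for each divisor d in increasing order:
50^1 ≡ 50
50^2 ≡ 55
50^3 = 50^2·50^1 ≡ 142
50^6 = 50^4·50^2 ≡ 115
50^9 = 50^8·50^1 ≡ 30
50^18 = 50^16·50^2 ≡ 85
50^27 = 50^16·50^8·50^2·50^1 ≡ 105
50^54 = 50^32·50^16·50^4·50^2 ≡ 104
50^81 = 50^64·50^16·50^1 ≡ 162
50^162 = 50^128·50^32·50^2 ≡ 1  ← first divisor giving 1
The order is 162.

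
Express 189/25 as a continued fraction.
[7; 1, 1, 3, 1, 2]

Euclidean algorithm steps:
189 = 7 × 25 + 14
25 = 1 × 14 + 11
14 = 1 × 11 + 3
11 = 3 × 3 + 2
3 = 1 × 2 + 1
2 = 2 × 1 + 0
Continued fraction: [7; 1, 1, 3, 1, 2]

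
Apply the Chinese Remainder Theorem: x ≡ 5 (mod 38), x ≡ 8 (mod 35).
43

Using Chinese Remainder Theorem:
M = 38 × 35 = 1330
M1 = 35, M2 = 38
y1 = 35^(-1) mod 38 = 25
y2 = 38^(-1) mod 35 = 12
x = (5×35×25 + 8×38×12) mod 1330 = 43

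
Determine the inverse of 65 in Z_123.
53

gcd(65, 123) = 1, so the inverse exists.
Extended Euclidean algorithm on (123, 65):
123 = 1 × 65 + 58  ⟹  58 = (1)·123 + (-1)·65
65 = 1 × 58 + 7  ⟹  7 = (-1)·123 + (2)·65
58 = 8 × 7 + 2  ⟹  2 = (9)·123 + (-17)·65
7 = 3 × 2 + 1  ⟹  1 = (-28)·123 + (53)·65
So (53)·65 ≡ 1 (mod 123), i.e. 65^(-1) ≡ 53 (mod 123).
Check: 65 × 53 = 3445 ≡ 1 (mod 123)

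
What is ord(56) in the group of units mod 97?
96

97 is prime, so ord(56) divides φ(97) = 96.
Divisors of 96: 1, 2, 3, 4, 6, 8, 12, 16, 24, 32, 48, 96.
Repeated squaring: 56^1 ≡ 56, 56^2 ≡ 32, 56^4 ≡ 54, 56^8 ≡ 6, 56^16 ≡ 36, 56^32 ≡ 35, 56^64 ≡ 61 (mod 97).
Test 56^d mod 97 for each divisor d in increasing order:
56^1 ≡ 56
56^2 ≡ 32
56^3 = 56^2·56^1 ≡ 46
56^4 ≡ 54
56^6 = 56^4·56^2 ≡ 79
56^8 ≡ 6
56^12 = 56^8·56^4 ≡ 33
56^16 ≡ 36
56^24 = 56^16·56^8 ≡ 22
56^32 ≡ 35
56^48 = 56^32·56^16 ≡ 96
56^96 = 56^64·56^32 ≡ 1  ← first divisor giving 1
The order is 96.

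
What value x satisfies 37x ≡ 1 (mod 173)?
159

gcd(37, 173) = 1, so the inverse exists.
Extended Euclidean algorithm on (173, 37):
173 = 4 × 37 + 25  ⟹  25 = (1)·173 + (-4)·37
37 = 1 × 25 + 12  ⟹  12 = (-1)·173 + (5)·37
25 = 2 × 12 + 1  ⟹  1 = (3)·173 + (-14)·37
So (-14)·37 ≡ 1 (mod 173), i.e. 37^(-1) ≡ -14 ≡ 159 (mod 173).
Check: 37 × 159 = 5883 ≡ 1 (mod 173)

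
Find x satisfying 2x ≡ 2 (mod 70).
x ≡ 1 (mod 35)

gcd(2, 70) = 2, which divides 2, so solutions exist.
Divide through by 2: x ≡ 1 (mod 35).
The coefficient of x is now 1, so x ≡ 1 (mod 35).
Check: 2 × 1 = 2 ≡ 2 (mod 70).
x ≡ 1 (mod 35), giving 2 solutions mod 70.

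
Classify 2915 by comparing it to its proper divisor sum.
deficient

Proper divisors of 2915: sum = 1 + 5 + 11 + 53 + 55 + 265 + 583 = 973
Since 973 < 2915, 2915 is deficient.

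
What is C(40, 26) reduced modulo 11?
6

Using Lucas' theorem:
Write n=40 and k=26 in base 11:
n in base 11: [3, 7]
k in base 11: [2, 4]
C(40,26) mod 11 = ∏ C(n_i, k_i) mod 11
Digit binomials (mod 11): C(3,2) = 3; C(7,4) = 35 ≡ 2
Product: 3 × 2 = 6 ≡ 6 (mod 11)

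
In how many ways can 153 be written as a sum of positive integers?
54770336324

p(n) counts ways to write n as a sum of positive integers (order ignored).
Euler's pentagonal recurrence: p(k) = p(k-1) + p(k-2) - p(k-5) - p(k-7) + p(k-12) + p(k-15) - ... (offsets j(3j∓1)/2, signs ++--, p(0)=1, p(<0)=0).
DP table for k = 0..152: p(0)=1, p(1)=1, p(2)=2, p(3)=3, p(4)=5, p(5)=7, p(6)=11, p(7)=15, p(8)=22, p(9)=30, p(10)=42, p(11)=56, p(12)=77, p(13)=101, p(14)=135, p(15)=176, p(16)=231, p(17)=297, p(18)=385, p(19)=490, p(20)=627, p(21)=792, p(22)=1002, p(23)=1255, p(24)=1575, p(25)=1958, p(26)=2436, p(27)=3010, p(28)=3718, p(29)=4565, p(30)=5604, p(31)=6842, p(32)=8349, p(33)=10143, p(34)=12310, p(35)=14883, p(36)=17977, p(37)=21637, p(38)=26015, p(39)=31185, p(40)=37338, p(41)=44583, p(42)=53174, p(43)=63261, p(44)=75175, p(45)=89134, p(46)=105558, p(47)=124754, p(48)=147273, p(49)=173525, p(50)=204226, p(51)=239943, p(52)=281589, p(53)=329931, p(54)=386155, p(55)=451276, p(56)=526823, p(57)=614154, p(58)=715220, p(59)=831820, p(60)=966467, p(61)=1121505, p(62)=1300156, p(63)=1505499, p(64)=1741630, p(65)=2012558, p(66)=2323520, p(67)=2679689, p(68)=3087735, p(69)=3554345, p(70)=4087968, p(71)=4697205, p(72)=5392783, p(73)=6185689, p(74)=7089500, p(75)=8118264, p(76)=9289091, p(77)=10619863, p(78)=12132164, p(79)=13848650, p(80)=15796476, p(81)=18004327, p(82)=20506255, p(83)=23338469, p(84)=26543660, p(85)=30167357, p(86)=34262962, p(87)=38887673, p(88)=44108109, p(89)=49995925, p(90)=56634173, p(91)=64112359, p(92)=72533807, p(93)=82010177, p(94)=92669720, p(95)=104651419, p(96)=118114304, p(97)=133230930, p(98)=150198136, p(99)=169229875, p(100)=190569292, p(101)=214481126, p(102)=241265379, p(103)=271248950, p(104)=304801365, p(105)=342325709, p(106)=384276336, p(107)=431149389, p(108)=483502844, p(109)=541946240, p(110)=607163746, p(111)=679903203, p(112)=761002156, p(113)=851376628, p(114)=952050665, p(115)=1064144451, p(116)=1188908248, p(117)=1327710076, p(118)=1482074143, p(119)=1653668665, p(120)=1844349560, p(121)=2056148051, p(122)=2291320912, p(123)=2552338241, p(124)=2841940500, p(125)=3163127352, p(126)=3519222692, p(127)=3913864295, p(128)=4351078600, p(129)=4835271870, p(130)=5371315400, p(131)=5964539504, p(132)=6620830889, p(133)=7346629512, p(134)=8149040695, p(135)=9035836076, p(136)=10015581680, p(137)=11097645016, p(138)=12292341831, p(139)=13610949895, p(140)=15065878135, p(141)=16670689208, p(142)=18440293320, p(143)=20390982757, p(144)=22540654445, p(145)=24908858009, p(146)=27517052599, p(147)=30388671978, p(148)=33549419497, p(149)=37027355200, p(150)=40853235313, p(151)=45060624582, p(152)=49686288421.
Final step: p(153) = p(152) + p(151) - p(148) - p(146) + p(141) + p(138) - p(131) - p(127) + p(118) + p(113) - p(102) - p(96) + p(83) + p(76) - p(61) - p(53) + p(36) + p(27) - p(8)
= 49686288421 + 45060624582 - 33549419497 - 27517052599 + 16670689208 + 12292341831 - 5964539504 - 3913864295 + 1482074143 + 851376628 - 241265379 - 118114304 + 23338469 + 9289091 - 1121505 - 329931 + 17977 + 3010 - 22
= 54770336324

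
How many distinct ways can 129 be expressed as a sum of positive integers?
4835271870

p(n) counts ways to write n as a sum of positive integers (order ignored).
Euler's pentagonal recurrence: p(k) = p(k-1) + p(k-2) - p(k-5) - p(k-7) + p(k-12) + p(k-15) - ... (offsets j(3j∓1)/2, signs ++--, p(0)=1, p(<0)=0).
DP table for k = 0..128: p(0)=1, p(1)=1, p(2)=2, p(3)=3, p(4)=5, p(5)=7, p(6)=11, p(7)=15, p(8)=22, p(9)=30, p(10)=42, p(11)=56, p(12)=77, p(13)=101, p(14)=135, p(15)=176, p(16)=231, p(17)=297, p(18)=385, p(19)=490, p(20)=627, p(21)=792, p(22)=1002, p(23)=1255, p(24)=1575, p(25)=1958, p(26)=2436, p(27)=3010, p(28)=3718, p(29)=4565, p(30)=5604, p(31)=6842, p(32)=8349, p(33)=10143, p(34)=12310, p(35)=14883, p(36)=17977, p(37)=21637, p(38)=26015, p(39)=31185, p(40)=37338, p(41)=44583, p(42)=53174, p(43)=63261, p(44)=75175, p(45)=89134, p(46)=105558, p(47)=124754, p(48)=147273, p(49)=173525, p(50)=204226, p(51)=239943, p(52)=281589, p(53)=329931, p(54)=386155, p(55)=451276, p(56)=526823, p(57)=614154, p(58)=715220, p(59)=831820, p(60)=966467, p(61)=1121505, p(62)=1300156, p(63)=1505499, p(64)=1741630, p(65)=2012558, p(66)=2323520, p(67)=2679689, p(68)=3087735, p(69)=3554345, p(70)=4087968, p(71)=4697205, p(72)=5392783, p(73)=6185689, p(74)=7089500, p(75)=8118264, p(76)=9289091, p(77)=10619863, p(78)=12132164, p(79)=13848650, p(80)=15796476, p(81)=18004327, p(82)=20506255, p(83)=23338469, p(84)=26543660, p(85)=30167357, p(86)=34262962, p(87)=38887673, p(88)=44108109, p(89)=49995925, p(90)=56634173, p(91)=64112359, p(92)=72533807, p(93)=82010177, p(94)=92669720, p(95)=104651419, p(96)=118114304, p(97)=133230930, p(98)=150198136, p(99)=169229875, p(100)=190569292, p(101)=214481126, p(102)=241265379, p(103)=271248950, p(104)=304801365, p(105)=342325709, p(106)=384276336, p(107)=431149389, p(108)=483502844, p(109)=541946240, p(110)=607163746, p(111)=679903203, p(112)=761002156, p(113)=851376628, p(114)=952050665, p(115)=1064144451, p(116)=1188908248, p(117)=1327710076, p(118)=1482074143, p(119)=1653668665, p(120)=1844349560, p(121)=2056148051, p(122)=2291320912, p(123)=2552338241, p(124)=2841940500, p(125)=3163127352, p(126)=3519222692, p(127)=3913864295, p(128)=4351078600.
Final step: p(129) = p(128) + p(127) - p(124) - p(122) + p(117) + p(114) - p(107) - p(103) + p(94) + p(89) - p(78) - p(72) + p(59) + p(52) - p(37) - p(29) + p(12) + p(3)
= 4351078600 + 3913864295 - 2841940500 - 2291320912 + 1327710076 + 952050665 - 431149389 - 271248950 + 92669720 + 49995925 - 12132164 - 5392783 + 831820 + 281589 - 21637 - 4565 + 77 + 3
= 4835271870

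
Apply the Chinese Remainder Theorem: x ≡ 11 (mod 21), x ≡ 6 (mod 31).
347

Using Chinese Remainder Theorem:
M = 21 × 31 = 651
M1 = 31, M2 = 21
y1 = 31^(-1) mod 21 = 19
y2 = 21^(-1) mod 31 = 3
x = (11×31×19 + 6×21×3) mod 651 = 347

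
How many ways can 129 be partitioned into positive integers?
4835271870

p(n) counts ways to write n as a sum of positive integers (order ignored).
Euler's pentagonal recurrence: p(k) = p(k-1) + p(k-2) - p(k-5) - p(k-7) + p(k-12) + p(k-15) - ... (offsets j(3j∓1)/2, signs ++--, p(0)=1, p(<0)=0).
DP table for k = 0..128: p(0)=1, p(1)=1, p(2)=2, p(3)=3, p(4)=5, p(5)=7, p(6)=11, p(7)=15, p(8)=22, p(9)=30, p(10)=42, p(11)=56, p(12)=77, p(13)=101, p(14)=135, p(15)=176, p(16)=231, p(17)=297, p(18)=385, p(19)=490, p(20)=627, p(21)=792, p(22)=1002, p(23)=1255, p(24)=1575, p(25)=1958, p(26)=2436, p(27)=3010, p(28)=3718, p(29)=4565, p(30)=5604, p(31)=6842, p(32)=8349, p(33)=10143, p(34)=12310, p(35)=14883, p(36)=17977, p(37)=21637, p(38)=26015, p(39)=31185, p(40)=37338, p(41)=44583, p(42)=53174, p(43)=63261, p(44)=75175, p(45)=89134, p(46)=105558, p(47)=124754, p(48)=147273, p(49)=173525, p(50)=204226, p(51)=239943, p(52)=281589, p(53)=329931, p(54)=386155, p(55)=451276, p(56)=526823, p(57)=614154, p(58)=715220, p(59)=831820, p(60)=966467, p(61)=1121505, p(62)=1300156, p(63)=1505499, p(64)=1741630, p(65)=2012558, p(66)=2323520, p(67)=2679689, p(68)=3087735, p(69)=3554345, p(70)=4087968, p(71)=4697205, p(72)=5392783, p(73)=6185689, p(74)=7089500, p(75)=8118264, p(76)=9289091, p(77)=10619863, p(78)=12132164, p(79)=13848650, p(80)=15796476, p(81)=18004327, p(82)=20506255, p(83)=23338469, p(84)=26543660, p(85)=30167357, p(86)=34262962, p(87)=38887673, p(88)=44108109, p(89)=49995925, p(90)=56634173, p(91)=64112359, p(92)=72533807, p(93)=82010177, p(94)=92669720, p(95)=104651419, p(96)=118114304, p(97)=133230930, p(98)=150198136, p(99)=169229875, p(100)=190569292, p(101)=214481126, p(102)=241265379, p(103)=271248950, p(104)=304801365, p(105)=342325709, p(106)=384276336, p(107)=431149389, p(108)=483502844, p(109)=541946240, p(110)=607163746, p(111)=679903203, p(112)=761002156, p(113)=851376628, p(114)=952050665, p(115)=1064144451, p(116)=1188908248, p(117)=1327710076, p(118)=1482074143, p(119)=1653668665, p(120)=1844349560, p(121)=2056148051, p(122)=2291320912, p(123)=2552338241, p(124)=2841940500, p(125)=3163127352, p(126)=3519222692, p(127)=3913864295, p(128)=4351078600.
Final step: p(129) = p(128) + p(127) - p(124) - p(122) + p(117) + p(114) - p(107) - p(103) + p(94) + p(89) - p(78) - p(72) + p(59) + p(52) - p(37) - p(29) + p(12) + p(3)
= 4351078600 + 3913864295 - 2841940500 - 2291320912 + 1327710076 + 952050665 - 431149389 - 271248950 + 92669720 + 49995925 - 12132164 - 5392783 + 831820 + 281589 - 21637 - 4565 + 77 + 3
= 4835271870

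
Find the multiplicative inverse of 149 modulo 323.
310

gcd(149, 323) = 1, so the inverse exists.
Extended Euclidean algorithm on (323, 149):
323 = 2 × 149 + 25  ⟹  25 = (1)·323 + (-2)·149
149 = 5 × 25 + 24  ⟹  24 = (-5)·323 + (11)·149
25 = 1 × 24 + 1  ⟹  1 = (6)·323 + (-13)·149
So (-13)·149 ≡ 1 (mod 323), i.e. 149^(-1) ≡ -13 ≡ 310 (mod 323).
Check: 149 × 310 = 46190 ≡ 1 (mod 323)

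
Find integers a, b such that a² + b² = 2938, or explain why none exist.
27² + 47² (a=27, b=47)

Factorization: 2938 = 2 × 13 × 113
By Fermat: n is sum of two squares iff every prime p ≡ 3 (mod 4) appears to even power.
All primes ≡ 3 (mod 4) appear to even power.
Search a = 0, 1, 2, … for 2938 - a² a perfect square: first hit at a = 27: 2938 - 729 = 2209 = 47².
2938 = 27² + 47² = 729 + 2209 ✓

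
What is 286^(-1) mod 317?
92

gcd(286, 317) = 1, so the inverse exists.
Extended Euclidean algorithm on (317, 286):
317 = 1 × 286 + 31  ⟹  31 = (1)·317 + (-1)·286
286 = 9 × 31 + 7  ⟹  7 = (-9)·317 + (10)·286
31 = 4 × 7 + 3  ⟹  3 = (37)·317 + (-41)·286
7 = 2 × 3 + 1  ⟹  1 = (-83)·317 + (92)·286
So (92)·286 ≡ 1 (mod 317), i.e. 286^(-1) ≡ 92 (mod 317).
Check: 286 × 92 = 26312 ≡ 1 (mod 317)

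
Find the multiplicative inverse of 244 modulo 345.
304

gcd(244, 345) = 1, so the inverse exists.
Extended Euclidean algorithm on (345, 244):
345 = 1 × 244 + 101  ⟹  101 = (1)·345 + (-1)·244
244 = 2 × 101 + 42  ⟹  42 = (-2)·345 + (3)·244
101 = 2 × 42 + 17  ⟹  17 = (5)·345 + (-7)·244
42 = 2 × 17 + 8  ⟹  8 = (-12)·345 + (17)·244
17 = 2 × 8 + 1  ⟹  1 = (29)·345 + (-41)·244
So (-41)·244 ≡ 1 (mod 345), i.e. 244^(-1) ≡ -41 ≡ 304 (mod 345).
Check: 244 × 304 = 74176 ≡ 1 (mod 345)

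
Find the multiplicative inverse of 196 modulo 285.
16

gcd(196, 285) = 1, so the inverse exists.
Extended Euclidean algorithm on (285, 196):
285 = 1 × 196 + 89  ⟹  89 = (1)·285 + (-1)·196
196 = 2 × 89 + 18  ⟹  18 = (-2)·285 + (3)·196
89 = 4 × 18 + 17  ⟹  17 = (9)·285 + (-13)·196
18 = 1 × 17 + 1  ⟹  1 = (-11)·285 + (16)·196
So (16)·196 ≡ 1 (mod 285), i.e. 196^(-1) ≡ 16 (mod 285).
Check: 196 × 16 = 3136 ≡ 1 (mod 285)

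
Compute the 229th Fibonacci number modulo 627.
518

Matrix identity: Q^n = [[F_(n+1), F_n], [F_n, F_(n-1)]] with Q = [[1,1],[1,0]].
n = 229 = 11100101₂. Square-and-multiply, entries mod 627:
Q^1 = [[1,1],[1,0]]
Q^3 = (Q^1)²·Q = [[3,2],[2,1]]
Q^7 = (Q^3)²·Q = [[21,13],[13,8]]
Q^14 = (Q^7)² = [[610,377],[377,233]]
Q^28 = (Q^14)² = [[89,549],[549,167]]
Q^57 = (Q^28)²·Q = [[307,211],[211,96]]
Q^114 = (Q^57)² = [[203,388],[388,442]]
Q^229 = (Q^114)²·Q = [[605,518],[518,87]]
F_229 mod 627 = Q^229[0][1] = 518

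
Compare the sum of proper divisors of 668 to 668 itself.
deficient

Proper divisors of 668: sum = 1 + 2 + 4 + 167 + 334 = 508
Since 508 < 668, 668 is deficient.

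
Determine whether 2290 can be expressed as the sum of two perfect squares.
9² + 47² (a=9, b=47)

Factorization: 2290 = 2 × 5 × 229
By Fermat: n is sum of two squares iff every prime p ≡ 3 (mod 4) appears to even power.
All primes ≡ 3 (mod 4) appear to even power.
Search a = 0, 1, 2, … for 2290 - a² a perfect square: first hit at a = 9: 2290 - 81 = 2209 = 47².
2290 = 9² + 47² = 81 + 2209 ✓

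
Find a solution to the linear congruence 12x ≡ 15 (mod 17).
x ≡ 14 (mod 17)

gcd(12, 17) = 1, which divides 15, so solutions exist.
Find 12^(-1) mod 17 by the extended Euclidean algorithm:
17 = 1 × 12 + 5  ⟹  5 = (1)·17 + (-1)·12
12 = 2 × 5 + 2  ⟹  2 = (-2)·17 + (3)·12
5 = 2 × 2 + 1  ⟹  1 = (5)·17 + (-7)·12
So (-7)·12 ≡ 1 (mod 17), i.e. 12^(-1) ≡ -7 ≡ 10 (mod 17).
x ≡ 10 × 15 = 150 ≡ 14 (mod 17).
Check: 12 × 14 = 168 ≡ 15 (mod 17).
Unique solution: x ≡ 14 (mod 17)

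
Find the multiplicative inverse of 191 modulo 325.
211

gcd(191, 325) = 1, so the inverse exists.
Extended Euclidean algorithm on (325, 191):
325 = 1 × 191 + 134  ⟹  134 = (1)·325 + (-1)·191
191 = 1 × 134 + 57  ⟹  57 = (-1)·325 + (2)·191
134 = 2 × 57 + 20  ⟹  20 = (3)·325 + (-5)·191
57 = 2 × 20 + 17  ⟹  17 = (-7)·325 + (12)·191
20 = 1 × 17 + 3  ⟹  3 = (10)·325 + (-17)·191
17 = 5 × 3 + 2  ⟹  2 = (-57)·325 + (97)·191
3 = 1 × 2 + 1  ⟹  1 = (67)·325 + (-114)·191
So (-114)·191 ≡ 1 (mod 325), i.e. 191^(-1) ≡ -114 ≡ 211 (mod 325).
Check: 191 × 211 = 40301 ≡ 1 (mod 325)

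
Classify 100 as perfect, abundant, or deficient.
abundant

Proper divisors of 100: sum = 1 + 2 + 4 + 5 + 10 + 20 + 25 + 50 = 117
Since 117 > 100, 100 is abundant.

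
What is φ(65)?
48

65 = 5 × 13
φ(n) = n × ∏(1 - 1/p) for each prime p dividing n
φ(65) = 65 × (1 - 1/5) × (1 - 1/13) = 48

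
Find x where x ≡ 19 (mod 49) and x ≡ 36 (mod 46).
1048

Using Chinese Remainder Theorem:
M = 49 × 46 = 2254
M1 = 46, M2 = 49
y1 = 46^(-1) mod 49 = 16
y2 = 49^(-1) mod 46 = 31
x = (19×46×16 + 36×49×31) mod 2254 = 1048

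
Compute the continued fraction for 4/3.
[1; 3]

Euclidean algorithm steps:
4 = 1 × 3 + 1
3 = 3 × 1 + 0
Continued fraction: [1; 3]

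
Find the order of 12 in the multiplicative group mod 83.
41

83 is prime, so ord(12) divides φ(83) = 82.
Divisors of 82: 1, 2, 41, 82.
Repeated squaring: 12^1 ≡ 12, 12^2 ≡ 61, 12^4 ≡ 69, 12^8 ≡ 30, 12^16 ≡ 70, 12^32 ≡ 3, 12^64 ≡ 9 (mod 83).
Test 12^d mod 83 for each divisor d in increasing order:
12^1 ≡ 12
12^2 ≡ 61
12^41 = 12^32·12^8·12^1 ≡ 1  ← first divisor giving 1
The order is 41.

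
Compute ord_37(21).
18

37 is prime, so ord(21) divides φ(37) = 36.
Divisors of 36: 1, 2, 3, 4, 6, 9, 12, 18, 36.
Repeated squaring: 21^1 ≡ 21, 21^2 ≡ 34, 21^4 ≡ 9, 21^8 ≡ 7, 21^16 ≡ 12, 21^32 ≡ 33 (mod 37).
Test 21^d mod 37 for each divisor d in increasing order:
21^1 ≡ 21
21^2 ≡ 34
21^3 = 21^2·21^1 ≡ 11
21^4 ≡ 9
21^6 = 21^4·21^2 ≡ 10
21^9 = 21^8·21^1 ≡ 36
21^12 = 21^8·21^4 ≡ 26
21^18 = 21^16·21^2 ≡ 1  ← first divisor giving 1
The order is 18.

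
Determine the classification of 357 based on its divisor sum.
deficient

Proper divisors of 357: sum = 1 + 3 + 7 + 17 + 21 + 51 + 119 = 219
Since 219 < 357, 357 is deficient.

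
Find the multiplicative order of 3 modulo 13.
3

13 is prime, so ord(3) divides φ(13) = 12.
Divisors of 12: 1, 2, 3, 4, 6, 12.
Repeated squaring: 3^1 ≡ 3, 3^2 ≡ 9, 3^4 ≡ 3, 3^8 ≡ 9 (mod 13).
Test 3^d mod 13 for each divisor d in increasing order:
3^1 ≡ 3
3^2 ≡ 9
3^3 = 3^2·3^1 ≡ 1  ← first divisor giving 1
The order is 3.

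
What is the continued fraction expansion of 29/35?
[0; 1, 4, 1, 5]

Euclidean algorithm steps:
29 = 0 × 35 + 29
35 = 1 × 29 + 6
29 = 4 × 6 + 5
6 = 1 × 5 + 1
5 = 5 × 1 + 0
Continued fraction: [0; 1, 4, 1, 5]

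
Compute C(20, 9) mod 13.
0

Using Lucas' theorem:
Write n=20 and k=9 in base 13:
n in base 13: [1, 7]
k in base 13: [0, 9]
C(20,9) mod 13 = ∏ C(n_i, k_i) mod 13
Digit binomials (mod 13): C(1,0) = 1; C(7,9) = 0 (k_i > n_i)
Product: 1 × 0 = 0 ≡ 0 (mod 13)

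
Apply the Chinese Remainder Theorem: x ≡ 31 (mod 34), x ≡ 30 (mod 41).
235

Using Chinese Remainder Theorem:
M = 34 × 41 = 1394
M1 = 41, M2 = 34
y1 = 41^(-1) mod 34 = 5
y2 = 34^(-1) mod 41 = 35
x = (31×41×5 + 30×34×35) mod 1394 = 235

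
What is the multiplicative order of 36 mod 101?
5

101 is prime, so ord(36) divides φ(101) = 100.
Divisors of 100: 1, 2, 4, 5, 10, 20, 25, 50, 100.
Repeated squaring: 36^1 ≡ 36, 36^2 ≡ 84, 36^4 ≡ 87, 36^8 ≡ 95, 36^16 ≡ 36, 36^32 ≡ 84, 36^64 ≡ 87 (mod 101).
Test 36^d mod 101 for each divisor d in increasing order:
36^1 ≡ 36
36^2 ≡ 84
36^4 ≡ 87
36^5 = 36^4·36^1 ≡ 1  ← first divisor giving 1
The order is 5.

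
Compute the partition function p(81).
18004327

p(n) counts ways to write n as a sum of positive integers (order ignored).
Euler's pentagonal recurrence: p(k) = p(k-1) + p(k-2) - p(k-5) - p(k-7) + p(k-12) + p(k-15) - ... (offsets j(3j∓1)/2, signs ++--, p(0)=1, p(<0)=0).
DP table for k = 0..80: p(0)=1, p(1)=1, p(2)=2, p(3)=3, p(4)=5, p(5)=7, p(6)=11, p(7)=15, p(8)=22, p(9)=30, p(10)=42, p(11)=56, p(12)=77, p(13)=101, p(14)=135, p(15)=176, p(16)=231, p(17)=297, p(18)=385, p(19)=490, p(20)=627, p(21)=792, p(22)=1002, p(23)=1255, p(24)=1575, p(25)=1958, p(26)=2436, p(27)=3010, p(28)=3718, p(29)=4565, p(30)=5604, p(31)=6842, p(32)=8349, p(33)=10143, p(34)=12310, p(35)=14883, p(36)=17977, p(37)=21637, p(38)=26015, p(39)=31185, p(40)=37338, p(41)=44583, p(42)=53174, p(43)=63261, p(44)=75175, p(45)=89134, p(46)=105558, p(47)=124754, p(48)=147273, p(49)=173525, p(50)=204226, p(51)=239943, p(52)=281589, p(53)=329931, p(54)=386155, p(55)=451276, p(56)=526823, p(57)=614154, p(58)=715220, p(59)=831820, p(60)=966467, p(61)=1121505, p(62)=1300156, p(63)=1505499, p(64)=1741630, p(65)=2012558, p(66)=2323520, p(67)=2679689, p(68)=3087735, p(69)=3554345, p(70)=4087968, p(71)=4697205, p(72)=5392783, p(73)=6185689, p(74)=7089500, p(75)=8118264, p(76)=9289091, p(77)=10619863, p(78)=12132164, p(79)=13848650, p(80)=15796476.
Final step: p(81) = p(80) + p(79) - p(76) - p(74) + p(69) + p(66) - p(59) - p(55) + p(46) + p(41) - p(30) - p(24) + p(11) + p(4)
= 15796476 + 13848650 - 9289091 - 7089500 + 3554345 + 2323520 - 831820 - 451276 + 105558 + 44583 - 5604 - 1575 + 56 + 5
= 18004327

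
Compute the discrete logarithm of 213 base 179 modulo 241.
201

Baby-step giant-step with step n = ⌈√241⌉ = 16.
Baby steps 179^j mod 241 (j:value) for j=0..15: 0:1, 1:179, 2:229, 3:21, 4:144, 5:230, 6:200, 7:132, 8:10, 9:103, 10:121, 11:210, 12:235, 13:131, 14:72, 15:115.
Giant-step multiplier: 179^(-16) ≡ 179^(240-16) = 179^224 ≡ 94 (mod 241).
Giant steps γ_i = 213·94^i mod 241: γ_0=213, γ_1=19, γ_2=99, γ_3=148, γ_4=175, γ_5=62, γ_6=44, γ_7=39, γ_8=51, γ_9=215, γ_10=207, γ_11=178, γ_12=103 (in table at j=9).
x = i·n + j = 12·16 + 9 = 201.
Check: 179^201 ≡ 213 (mod 241).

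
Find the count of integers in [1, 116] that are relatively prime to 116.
56

116 = 2^2 × 29
φ(n) = n × ∏(1 - 1/p) for each prime p dividing n
φ(116) = 116 × (1 - 1/2) × (1 - 1/29) = 56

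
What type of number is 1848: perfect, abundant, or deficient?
abundant

Proper divisors of 1848: sum = 1 + 2 + 3 + 4 + 6 + 7 + 8 + 11 + ... + 308 + 462 + 616 + 924 (31 divisors) = 3912
Since 3912 > 1848, 1848 is abundant.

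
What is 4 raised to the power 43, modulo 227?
103

Repeated squaring. Binary of 43 = 101011.
4^1 ≡ 4 (mod 227); 4^2 ≡ 16 (mod 227); 4^4 ≡ 29 (mod 227); 4^8 ≡ 160 (mod 227); 4^16 ≡ 176 (mod 227); 4^32 ≡ 104 (mod 227)
4^43 = 4^1 × 4^2 × 4^8 × 4^32 ≡ 103 (mod 227)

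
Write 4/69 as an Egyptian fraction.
1/18 + 1/414

Greedy algorithm:
4/69: ceiling(69/4) = 18, use 1/18
1/414: ceiling(414/1) = 414, use 1/414
Result: 4/69 = 1/18 + 1/414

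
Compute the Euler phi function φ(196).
84

196 = 2^2 × 7^2
φ(n) = n × ∏(1 - 1/p) for each prime p dividing n
φ(196) = 196 × (1 - 1/2) × (1 - 1/7) = 84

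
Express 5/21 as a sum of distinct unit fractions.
1/5 + 1/27 + 1/945

Greedy algorithm:
5/21: ceiling(21/5) = 5, use 1/5
4/105: ceiling(105/4) = 27, use 1/27
1/945: ceiling(945/1) = 945, use 1/945
Result: 5/21 = 1/5 + 1/27 + 1/945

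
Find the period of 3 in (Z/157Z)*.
78

157 is prime, so ord(3) divides φ(157) = 156.
Divisors of 156: 1, 2, 3, 4, 6, 12, 13, 26, 39, 52, 78, 156.
Repeated squaring: 3^1 ≡ 3, 3^2 ≡ 9, 3^4 ≡ 81, 3^8 ≡ 124, 3^16 ≡ 147, 3^32 ≡ 100, 3^64 ≡ 109, 3^128 ≡ 106 (mod 157).
Test 3^d mod 157 for each divisor d in increasing order:
3^1 ≡ 3
3^2 ≡ 9
3^3 = 3^2·3^1 ≡ 27
3^4 ≡ 81
3^6 = 3^4·3^2 ≡ 101
3^12 = 3^8·3^4 ≡ 153
3^13 = 3^8·3^4·3^1 ≡ 145
3^26 = 3^16·3^8·3^2 ≡ 144
3^39 = 3^32·3^4·3^2·3^1 ≡ 156
3^52 = 3^32·3^16·3^4 ≡ 12
3^78 = 3^64·3^8·3^4·3^2 ≡ 1  ← first divisor giving 1
The order is 78.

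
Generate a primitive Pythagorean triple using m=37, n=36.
(73, 2664, 2665)

Euclid's formula: a = m² - n², b = 2mn, c = m² + n²
m = 37, n = 36
a = 37² - 36² = 1369 - 1296 = 73
b = 2 × 37 × 36 = 2664
c = 37² + 36² = 1369 + 1296 = 2665
Verification: 73² + 2664² = 5329 + 7096896 = 7102225 = 2665² ✓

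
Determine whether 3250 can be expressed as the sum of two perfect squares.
1² + 57² (a=1, b=57)

Factorization: 3250 = 2 × 5^3 × 13
By Fermat: n is sum of two squares iff every prime p ≡ 3 (mod 4) appears to even power.
All primes ≡ 3 (mod 4) appear to even power.
Search a = 0, 1, 2, … for 3250 - a² a perfect square: first hit at a = 1: 3250 - 1 = 3249 = 57².
3250 = 1² + 57² = 1 + 3249 ✓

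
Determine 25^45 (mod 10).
5

Repeated squaring. Binary of 45 = 101101.
25^1 ≡ 5 (mod 10); 25^2 ≡ 5 (mod 10); 25^4 ≡ 5 (mod 10); 25^8 ≡ 5 (mod 10); 25^16 ≡ 5 (mod 10); 25^32 ≡ 5 (mod 10)
25^45 = 25^1 × 25^4 × 25^8 × 25^32 ≡ 5 (mod 10)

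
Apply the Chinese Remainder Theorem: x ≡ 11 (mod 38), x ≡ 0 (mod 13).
429

Using Chinese Remainder Theorem:
M = 38 × 13 = 494
M1 = 13, M2 = 38
y1 = 13^(-1) mod 38 = 3
y2 = 38^(-1) mod 13 = 12
x = (11×13×3 + 0×38×12) mod 494 = 429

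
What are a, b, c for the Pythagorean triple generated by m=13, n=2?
(165, 52, 173)

Euclid's formula: a = m² - n², b = 2mn, c = m² + n²
m = 13, n = 2
a = 13² - 2² = 169 - 4 = 165
b = 2 × 13 × 2 = 52
c = 13² + 2² = 169 + 4 = 173
Verification: 165² + 52² = 27225 + 2704 = 29929 = 173² ✓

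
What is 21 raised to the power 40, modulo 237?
21

Repeated squaring. Binary of 40 = 101000.
21^1 ≡ 21 (mod 237); 21^2 ≡ 204 (mod 237); 21^4 ≡ 141 (mod 237); 21^8 ≡ 210 (mod 237); 21^16 ≡ 18 (mod 237); 21^32 ≡ 87 (mod 237)
21^40 = 21^8 × 21^32 ≡ 21 (mod 237)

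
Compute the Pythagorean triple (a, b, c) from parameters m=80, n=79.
(159, 12640, 12641)

Euclid's formula: a = m² - n², b = 2mn, c = m² + n²
m = 80, n = 79
a = 80² - 79² = 6400 - 6241 = 159
b = 2 × 80 × 79 = 12640
c = 80² + 79² = 6400 + 6241 = 12641
Verification: 159² + 12640² = 25281 + 159769600 = 159794881 = 12641² ✓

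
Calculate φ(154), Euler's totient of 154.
60

154 = 2 × 7 × 11
φ(n) = n × ∏(1 - 1/p) for each prime p dividing n
φ(154) = 154 × (1 - 1/2) × (1 - 1/7) × (1 - 1/11) = 60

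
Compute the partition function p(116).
1188908248

p(n) counts ways to write n as a sum of positive integers (order ignored).
Euler's pentagonal recurrence: p(k) = p(k-1) + p(k-2) - p(k-5) - p(k-7) + p(k-12) + p(k-15) - ... (offsets j(3j∓1)/2, signs ++--, p(0)=1, p(<0)=0).
DP table for k = 0..115: p(0)=1, p(1)=1, p(2)=2, p(3)=3, p(4)=5, p(5)=7, p(6)=11, p(7)=15, p(8)=22, p(9)=30, p(10)=42, p(11)=56, p(12)=77, p(13)=101, p(14)=135, p(15)=176, p(16)=231, p(17)=297, p(18)=385, p(19)=490, p(20)=627, p(21)=792, p(22)=1002, p(23)=1255, p(24)=1575, p(25)=1958, p(26)=2436, p(27)=3010, p(28)=3718, p(29)=4565, p(30)=5604, p(31)=6842, p(32)=8349, p(33)=10143, p(34)=12310, p(35)=14883, p(36)=17977, p(37)=21637, p(38)=26015, p(39)=31185, p(40)=37338, p(41)=44583, p(42)=53174, p(43)=63261, p(44)=75175, p(45)=89134, p(46)=105558, p(47)=124754, p(48)=147273, p(49)=173525, p(50)=204226, p(51)=239943, p(52)=281589, p(53)=329931, p(54)=386155, p(55)=451276, p(56)=526823, p(57)=614154, p(58)=715220, p(59)=831820, p(60)=966467, p(61)=1121505, p(62)=1300156, p(63)=1505499, p(64)=1741630, p(65)=2012558, p(66)=2323520, p(67)=2679689, p(68)=3087735, p(69)=3554345, p(70)=4087968, p(71)=4697205, p(72)=5392783, p(73)=6185689, p(74)=7089500, p(75)=8118264, p(76)=9289091, p(77)=10619863, p(78)=12132164, p(79)=13848650, p(80)=15796476, p(81)=18004327, p(82)=20506255, p(83)=23338469, p(84)=26543660, p(85)=30167357, p(86)=34262962, p(87)=38887673, p(88)=44108109, p(89)=49995925, p(90)=56634173, p(91)=64112359, p(92)=72533807, p(93)=82010177, p(94)=92669720, p(95)=104651419, p(96)=118114304, p(97)=133230930, p(98)=150198136, p(99)=169229875, p(100)=190569292, p(101)=214481126, p(102)=241265379, p(103)=271248950, p(104)=304801365, p(105)=342325709, p(106)=384276336, p(107)=431149389, p(108)=483502844, p(109)=541946240, p(110)=607163746, p(111)=679903203, p(112)=761002156, p(113)=851376628, p(114)=952050665, p(115)=1064144451.
Final step: p(116) = p(115) + p(114) - p(111) - p(109) + p(104) + p(101) - p(94) - p(90) + p(81) + p(76) - p(65) - p(59) + p(46) + p(39) - p(24) - p(16)
= 1064144451 + 952050665 - 679903203 - 541946240 + 304801365 + 214481126 - 92669720 - 56634173 + 18004327 + 9289091 - 2012558 - 831820 + 105558 + 31185 - 1575 - 231
= 1188908248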